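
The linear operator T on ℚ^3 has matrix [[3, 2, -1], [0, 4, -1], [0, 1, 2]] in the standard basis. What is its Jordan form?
The characteristic polynomial is det(xI - A) = (x - 3)^3, so the eigenvalues are 3 (algebraic multiplicity 3).

For λ = 3: rank(A - 3I) = 2, rank((A - 3I)^2) = 1, rank((A - 3I)^3) = 0. The eigenspace has dimension 3 - 2 = 1, so there is 1 Jordan block; the rank sequence gives block sizes [3].

Assembling the blocks gives the Jordan form J above.

J = [[3, 1, 0], [0, 3, 1], [0, 0, 3]]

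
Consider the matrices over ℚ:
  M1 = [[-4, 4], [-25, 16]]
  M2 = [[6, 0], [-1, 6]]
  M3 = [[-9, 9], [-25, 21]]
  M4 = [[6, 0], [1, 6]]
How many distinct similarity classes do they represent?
1 class: {M1, M2, M3, M4}

Characteristic polynomials: χ_{M1} = (x - 6)^2, χ_{M2} = (x - 6)^2, χ_{M3} = (x - 6)^2, χ_{M4} = (x - 6)^2.

{M1, M2, M3, M4}: invariant factors (x - 6)^2.

Matrices are similar if and only if their invariant-factor lists agree; the partition into similarity classes is {M1, M2, M3, M4}.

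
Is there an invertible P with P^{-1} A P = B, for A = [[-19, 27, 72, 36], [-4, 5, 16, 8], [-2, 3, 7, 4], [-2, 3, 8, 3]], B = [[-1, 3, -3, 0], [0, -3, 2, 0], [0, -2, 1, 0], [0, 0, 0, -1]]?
Yes.

Two matrices over a field are similar if and only if they have the same invariant factors.

Both A and B have characteristic polynomial (x + 1)^4 and minimal polynomial (x + 1)^2. Computing further, both have invariant factors x + 1, x + 1, (x + 1)^2. Hence A and B are similar.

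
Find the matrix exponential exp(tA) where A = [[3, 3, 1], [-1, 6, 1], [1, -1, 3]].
A has Jordan form J = [[4, 1, 0], [0, 4, 1], [0, 0, 4]] with A = PJP^{-1}, so e^{tA} = P e^{tJ} P^{-1}.

For a Jordan block J_k(λ), e^{tJ_k(λ)} = e^{λt} · (I + tN + t^2 N^2/2! + ... + t^{k-1} N^{k-1}/(k-1)!) where N is the nilpotent superdiagonal part.

Assembling the blocks and conjugating back gives the entries of e^{tA} as shown above.

e^{tA} = [[(-t^2/2 - t + 1)*e^{4*t}, t*(t + 3)*e^{4*t}, t*(t + 2)*e^{4*t}/2], [-t*e^{4*t}, (2*t + 1)*e^{4*t}, t*e^{4*t}], [t*(2 - t)*e^{4*t}/2, t*(t - 1)*e^{4*t}, (t^2/2 - t + 1)*e^{4*t}]]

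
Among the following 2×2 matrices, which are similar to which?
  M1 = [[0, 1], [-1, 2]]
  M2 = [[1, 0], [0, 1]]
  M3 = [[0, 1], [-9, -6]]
Characteristic polynomials: χ_{M1} = (x - 1)^2, χ_{M2} = (x - 1)^2, χ_{M3} = (x + 3)^2.

{M1}: invariant factors (x - 1)^2.

{M2}: invariant factors x - 1, x - 1.

{M3}: invariant factors (x + 3)^2.

Matrices are similar if and only if their invariant-factor lists agree; the partition into similarity classes is {M1}, {M2}, {M3}.

3 classes: {M1}, {M2}, {M3}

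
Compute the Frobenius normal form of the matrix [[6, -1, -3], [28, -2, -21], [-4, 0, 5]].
The invariant factors of A (the non-unit diagonal entries of the Smith normal form of xI - A over ℚ[x]) are (x - 5)(x - 2)^2, each dividing the next. The characteristic polynomial is their product, (x - 5)(x - 2)^2.

The rational canonical form is the block-diagonal matrix of companion matrices C(f_i):
R = [[0, 0, 20], [1, 0, -24], [0, 1, 9]].

R = [[0, 0, 20], [1, 0, -24], [0, 1, 9]]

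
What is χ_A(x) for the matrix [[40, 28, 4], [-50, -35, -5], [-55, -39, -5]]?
xI - A = [[x - 40, -28, -4], [50, x + 35, 5], [55, 39, x + 5]].

Expanding det(xI - A) along the first row:
det(xI - A) = + (x - 40)·det([[x + 35, 5], [39, x + 5]]) - (-28)·det([[50, 5], [55, x + 5]]) + (-4)·det([[50, x + 35], [55, 39]]).

Evaluating gives χ_A(x) = x^3.

χ_A(x) = x^3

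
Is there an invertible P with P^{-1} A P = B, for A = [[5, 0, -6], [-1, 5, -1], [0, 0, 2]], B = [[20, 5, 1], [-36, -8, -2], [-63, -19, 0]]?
Yes.

Two matrices over a field are similar if and only if they have the same invariant factors.

Both A and B have characteristic polynomial (x - 5)^2(x - 2) and minimal polynomial (x - 5)^2(x - 2). Computing further, both have invariant factors (x - 5)^2(x - 2). Hence A and B are similar.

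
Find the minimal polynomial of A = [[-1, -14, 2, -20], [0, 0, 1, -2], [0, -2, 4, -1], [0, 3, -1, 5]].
m_A(x) = (x - 3)^3(x + 1)

The characteristic polynomial factors as (x - 3)^3(x + 1). The minimal polynomial is ∏(x - λ)^{k_λ} where k_λ is the size of the largest Jordan block at λ.

For λ = -1: rank(A + I) = 3, and the largest Jordan block has size 1 (the smallest k with rank((A + I)^k) = rank((A + I)^(k+1))).
For λ = 3: rank(A - 3I) = 3, and the largest Jordan block has size 3 (the smallest k with rank((A - 3I)^k) = rank((A - 3I)^(k+1))).

So m_A(x) = (x - 3)^3(x + 1).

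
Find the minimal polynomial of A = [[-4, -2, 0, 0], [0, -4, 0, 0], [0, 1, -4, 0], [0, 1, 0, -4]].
m_A(x) = (x + 4)^2

The characteristic polynomial factors as (x + 4)^4. The minimal polynomial is ∏(x - λ)^{k_λ} where k_λ is the size of the largest Jordan block at λ.

For λ = -4: rank(A + 4I) = 1, and the largest Jordan block has size 2 (the smallest k with rank((A + 4I)^k) = rank((A + 4I)^(k+1))).

So m_A(x) = (x + 4)^2.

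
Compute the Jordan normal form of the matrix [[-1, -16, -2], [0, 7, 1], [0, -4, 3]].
J = [[-1, 0, 0], [0, 5, 1], [0, 0, 5]]

The characteristic polynomial is det(xI - A) = (x - 5)^2(x + 1), so the eigenvalues are -1 (algebraic multiplicity 1), 5 (algebraic multiplicity 2).

For λ = -1: algebraic multiplicity 1 gives one 1×1 block.

For λ = 5: rank(A - 5I) = 2, rank((A - 5I)^2) = 1. The eigenspace has dimension 3 - 2 = 1, so there is 1 Jordan block; the rank sequence gives block sizes [2].

Assembling the blocks gives the Jordan form J above.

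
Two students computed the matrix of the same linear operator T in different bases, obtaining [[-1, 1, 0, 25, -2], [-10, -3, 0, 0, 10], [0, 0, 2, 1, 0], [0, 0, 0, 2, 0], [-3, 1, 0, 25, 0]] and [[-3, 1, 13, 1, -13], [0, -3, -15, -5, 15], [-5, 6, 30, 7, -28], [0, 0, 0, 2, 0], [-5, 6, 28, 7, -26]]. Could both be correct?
Yes.

Two matrices over a field are similar if and only if they have the same invariant factors.

Both A and B have characteristic polynomial (x - 2)^3(x + 3)^2 and minimal polynomial (x - 2)^2(x + 3)^2. Computing further, both have invariant factors x - 2, (x - 2)^2(x + 3)^2. Hence A and B are similar.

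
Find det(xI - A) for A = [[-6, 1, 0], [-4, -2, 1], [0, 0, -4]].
xI - A = [[x + 6, -1, 0], [4, x + 2, -1], [0, 0, x + 4]].

Expanding det(xI - A) along the first row:
det(xI - A) = + (x + 6)·det([[x + 2, -1], [0, x + 4]]) - (-1)·det([[4, -1], [0, x + 4]]) + (0)·det([[4, x + 2], [0, 0]]).

Evaluating gives χ_A(x) = x^3 + 12x^2 + 48x + 64 = (x + 4)^3.

χ_A(x) = (x + 4)^3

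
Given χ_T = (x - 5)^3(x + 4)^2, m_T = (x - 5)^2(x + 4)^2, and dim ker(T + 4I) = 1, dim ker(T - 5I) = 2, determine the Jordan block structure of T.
λ = -4: algebraic multiplicity 2 (exponent in χ_T), largest block size 2 (exponent in m_T), 1 block (geometric multiplicity). This forces block sizes [2].
λ = 5: algebraic multiplicity 3 (exponent in χ_T), largest block size 2 (exponent in m_T), 2 blocks (geometric multiplicity). These force block sizes [2, 1].

Jordan blocks: (-4, 2), (5, 2), (5, 1)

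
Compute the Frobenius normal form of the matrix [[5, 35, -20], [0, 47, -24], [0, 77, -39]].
R = [[5, 0, 0], [0, 0, -15], [0, 1, 8]]

The invariant factors of A (the non-unit diagonal entries of the Smith normal form of xI - A over ℚ[x]) are x - 5, (x - 5)(x - 3), each dividing the next. The characteristic polynomial is their product, (x - 5)^2(x - 3).

The rational canonical form is the block-diagonal matrix of companion matrices C(f_i):
R = [[5, 0, 0], [0, 0, -15], [0, 1, 8]].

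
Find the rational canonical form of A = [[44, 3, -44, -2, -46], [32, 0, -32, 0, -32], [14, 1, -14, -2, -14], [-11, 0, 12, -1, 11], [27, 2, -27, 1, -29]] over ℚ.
R = [[-2, 0, 0, 0, 0], [0, 0, 0, 0, -32], [0, 1, 0, 0, -8], [0, 0, 1, 0, 12], [0, 0, 0, 1, 2]]

The invariant factors of A (the non-unit diagonal entries of the Smith normal form of xI - A over ℚ[x]) are x + 2, (x - 4)(x - 2)(x + 2)^2, each dividing the next. The characteristic polynomial is their product, (x - 4)(x - 2)(x + 2)^3.

The rational canonical form is the block-diagonal matrix of companion matrices C(f_i):
R = [[-2, 0, 0, 0, 0], [0, 0, 0, 0, -32], [0, 1, 0, 0, -8], [0, 0, 1, 0, 12], [0, 0, 0, 1, 2]].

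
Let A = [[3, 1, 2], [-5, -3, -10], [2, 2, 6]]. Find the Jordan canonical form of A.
J = [[2, 1, 0], [0, 2, 0], [0, 0, 2]]

The characteristic polynomial is det(xI - A) = (x - 2)^3, so the eigenvalues are 2 (algebraic multiplicity 3).

For λ = 2: rank(A - 2I) = 1, rank((A - 2I)^2) = 0. The eigenspace has dimension 3 - 1 = 2, so there are 2 Jordan blocks; the rank sequence gives block sizes [2, 1].

Assembling the blocks gives the Jordan form J above.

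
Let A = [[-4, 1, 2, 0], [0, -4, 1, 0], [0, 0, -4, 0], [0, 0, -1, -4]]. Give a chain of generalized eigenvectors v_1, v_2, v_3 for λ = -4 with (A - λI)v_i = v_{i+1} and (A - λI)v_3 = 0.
We seek v_1 ∈ ker((A + 4I)^3) \ ker((A + 4I)^2), then set v_{i+1} = (A + 4I) v_i.

One such chain is v_1 = [[-2, 0, 1, 0]]^T, v_2 = [[2, 1, 0, -1]]^T, v_3 = [[1, 0, 0, 0]]^T. Check: (A + 4I) v_3 = [[0, 0, 0, 0]]^T = 0.

v_1 = [[-2, 0, 1, 0]]^T, v_2 = [[2, 1, 0, -1]]^T, v_3 = [[1, 0, 0, 0]]^T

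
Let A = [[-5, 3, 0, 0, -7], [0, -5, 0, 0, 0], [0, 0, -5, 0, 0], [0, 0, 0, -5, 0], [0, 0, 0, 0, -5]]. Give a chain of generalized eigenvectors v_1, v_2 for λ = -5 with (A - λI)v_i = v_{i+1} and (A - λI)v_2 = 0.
We seek v_1 ∈ ker((A + 5I)^2) \ ker(A + 5I), then set v_{i+1} = (A + 5I) v_i.

One such chain is v_1 = [[-1, 5, -2, -5, 2]]^T, v_2 = [[1, 0, 0, 0, 0]]^T. Check: (A + 5I) v_2 = [[0, 0, 0, 0, 0]]^T = 0.

v_1 = [[-1, 5, -2, -5, 2]]^T, v_2 = [[1, 0, 0, 0, 0]]^T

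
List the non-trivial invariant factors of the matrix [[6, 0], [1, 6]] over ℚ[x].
(x - 6)^2

The Jordan structure of A has elementary divisors (x - 6)^2. Arranging the block sizes at each eigenvalue in decreasing order and taking row products gives the invariant factors.

Invariant factors (smallest first, each dividing the next): (x - 6)^2.

Check: the last factor (x - 6)^2 is the minimal polynomial, and the product (x - 6)^2 is the characteristic polynomial.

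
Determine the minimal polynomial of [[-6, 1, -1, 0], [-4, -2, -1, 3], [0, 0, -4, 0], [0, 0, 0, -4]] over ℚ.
The characteristic polynomial factors as (x + 4)^4. The minimal polynomial is ∏(x - λ)^{k_λ} where k_λ is the size of the largest Jordan block at λ.

For λ = -4: rank(A + 4I) = 2, and the largest Jordan block has size 3 (the smallest k with rank((A + 4I)^k) = rank((A + 4I)^(k+1))).

So m_A(x) = (x + 4)^3.

m_A(x) = (x + 4)^3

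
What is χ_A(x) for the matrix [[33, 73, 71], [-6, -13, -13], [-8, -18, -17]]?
χ_A(x) = (x - 1)^3

xI - A = [[x - 33, -73, -71], [6, x + 13, 13], [8, 18, x + 17]].

Expanding det(xI - A) along the first row:
det(xI - A) = + (x - 33)·det([[x + 13, 13], [18, x + 17]]) - (-73)·det([[6, 13], [8, x + 17]]) + (-71)·det([[6, x + 13], [8, 18]]).

Evaluating gives χ_A(x) = x^3 - 3x^2 + 3x - 1 = (x - 1)^3.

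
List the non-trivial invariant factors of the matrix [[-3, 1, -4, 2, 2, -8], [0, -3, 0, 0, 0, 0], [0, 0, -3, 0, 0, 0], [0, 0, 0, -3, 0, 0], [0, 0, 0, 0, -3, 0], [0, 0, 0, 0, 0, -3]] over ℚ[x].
The Jordan structure of A has elementary divisors (x + 3)^2, (x + 3), (x + 3), (x + 3), (x + 3). Arranging the block sizes at each eigenvalue in decreasing order and taking row products gives the invariant factors.

Invariant factors (smallest first, each dividing the next): x + 3, x + 3, x + 3, x + 3, (x + 3)^2.

Check: the last factor (x + 3)^2 is the minimal polynomial, and the product (x + 3)^6 is the characteristic polynomial.

x + 3, x + 3, x + 3, x + 3, (x + 3)^2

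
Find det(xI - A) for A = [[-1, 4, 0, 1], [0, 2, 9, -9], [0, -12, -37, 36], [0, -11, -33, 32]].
xI - A = [[x + 1, -4, 0, -1], [0, x - 2, -9, 9], [0, 12, x + 37, -36], [0, 11, 33, x - 32]].

Expanding det(xI - A) along the first row:
det(xI - A) = + (x + 1)·det([[x - 2, -9, 9], [12, x + 37, -36], [11, 33, x - 32]]) - (-4)·det([[0, -9, 9], [0, x + 37, -36], [0, 33, x - 32]]) + (0)·det([[0, x - 2, 9], [0, 12, -36], [0, 11, x - 32]]) - (-1)·det([[0, x - 2, -9], [0, 12, x + 37], [0, 11, 33]]).

Evaluating gives χ_A(x) = x^4 + 4x^3 + 6x^2 + 4x + 1 = (x + 1)^4.

χ_A(x) = (x + 1)^4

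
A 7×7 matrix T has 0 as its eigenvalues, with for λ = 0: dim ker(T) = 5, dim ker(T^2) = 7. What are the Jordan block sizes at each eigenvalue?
λ = 0: successive nullity increments [5, 2] count blocks of size ≥ k; block sizes are [2, 2, 1, 1, 1].

Jordan blocks: (0, 2), (0, 2), (0, 1), (0, 1), (0, 1)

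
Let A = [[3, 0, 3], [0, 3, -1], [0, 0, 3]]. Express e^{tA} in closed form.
A has Jordan form J = [[3, 1, 0], [0, 3, 0], [0, 0, 3]] with A = PJP^{-1}, so e^{tA} = P e^{tJ} P^{-1}.

For a Jordan block J_k(λ), e^{tJ_k(λ)} = e^{λt} · (I + tN + t^2 N^2/2! + ... + t^{k-1} N^{k-1}/(k-1)!) where N is the nilpotent superdiagonal part.

Assembling the blocks and conjugating back gives the entries of e^{tA} as shown above.

e^{tA} = [[e^{3*t}, 0, 3*t*e^{3*t}], [0, e^{3*t}, -t*e^{3*t}], [0, 0, e^{3*t}]]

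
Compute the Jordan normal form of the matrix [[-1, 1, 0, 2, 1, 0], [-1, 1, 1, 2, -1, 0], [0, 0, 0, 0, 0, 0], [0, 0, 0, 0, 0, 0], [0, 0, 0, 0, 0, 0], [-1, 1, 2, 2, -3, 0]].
J = [[0, 1, 0, 0, 0, 0], [0, 0, 1, 0, 0, 0], [0, 0, 0, 0, 0, 0], [0, 0, 0, 0, 0, 0], [0, 0, 0, 0, 0, 0], [0, 0, 0, 0, 0, 0]]

The characteristic polynomial is det(xI - A) = x^6, so the eigenvalues are 0 (algebraic multiplicity 6).

For λ = 0: rank(A) = 2, rank(A^2) = 1, rank(A^3) = 0. The eigenspace has dimension 6 - 2 = 4, so there are 4 Jordan blocks; the rank sequence gives block sizes [3, 1, 1, 1].

Assembling the blocks gives the Jordan form J above.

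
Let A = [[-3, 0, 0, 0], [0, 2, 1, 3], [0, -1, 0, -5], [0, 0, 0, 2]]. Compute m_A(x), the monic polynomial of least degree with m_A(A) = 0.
m_A(x) = (x - 2)(x - 1)^2(x + 3)

The characteristic polynomial factors as (x - 2)(x - 1)^2(x + 3). The minimal polynomial is ∏(x - λ)^{k_λ} where k_λ is the size of the largest Jordan block at λ.

For λ = -3: rank(A + 3I) = 3, and the largest Jordan block has size 1 (the smallest k with rank((A + 3I)^k) = rank((A + 3I)^(k+1))).
For λ = 1: rank(A - I) = 3, and the largest Jordan block has size 2 (the smallest k with rank((A - I)^k) = rank((A - I)^(k+1))).
For λ = 2: rank(A - 2I) = 3, and the largest Jordan block has size 1 (the smallest k with rank((A - 2I)^k) = rank((A - 2I)^(k+1))).

So m_A(x) = (x - 2)(x - 1)^2(x + 3).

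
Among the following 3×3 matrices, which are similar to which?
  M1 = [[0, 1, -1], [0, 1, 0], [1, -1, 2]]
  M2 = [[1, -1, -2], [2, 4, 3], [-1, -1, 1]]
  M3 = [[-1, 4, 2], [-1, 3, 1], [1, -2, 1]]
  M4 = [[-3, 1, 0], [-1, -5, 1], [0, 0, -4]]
Characteristic polynomials: χ_{M1} = (x - 1)^3, χ_{M2} = (x - 2)^3, χ_{M3} = (x - 1)^3, χ_{M4} = (x + 4)^3.

{M1}: invariant factors x - 1, (x - 1)^2.

{M2}: invariant factors (x - 2)^3.

{M3}: invariant factors (x - 1)^3.

{M4}: invariant factors (x + 4)^3.

Matrices are similar if and only if their invariant-factor lists agree; the partition into similarity classes is {M1}, {M2}, {M3}, {M4}.

4 classes: {M1}, {M2}, {M3}, {M4}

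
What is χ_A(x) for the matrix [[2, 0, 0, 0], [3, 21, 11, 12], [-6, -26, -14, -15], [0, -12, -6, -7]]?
χ_A(x) = (x - 2)^2(x + 1)^2

xI - A = [[x - 2, 0, 0, 0], [-3, x - 21, -11, -12], [6, 26, x + 14, 15], [0, 12, 6, x + 7]].

Expanding det(xI - A) along the first row:
det(xI - A) = + (x - 2)·det([[x - 21, -11, -12], [26, x + 14, 15], [12, 6, x + 7]]) - (0)·det([[-3, -11, -12], [6, x + 14, 15], [0, 6, x + 7]]) + (0)·det([[-3, x - 21, -12], [6, 26, 15], [0, 12, x + 7]]) - (0)·det([[-3, x - 21, -11], [6, 26, x + 14], [0, 12, 6]]).

Evaluating gives χ_A(x) = x^4 - 2x^3 - 3x^2 + 4x + 4 = (x - 2)^2(x + 1)^2.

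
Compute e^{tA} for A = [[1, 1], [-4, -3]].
A has Jordan form J = [[-1, 1], [0, -1]] with A = PJP^{-1}, so e^{tA} = P e^{tJ} P^{-1}.

For a Jordan block J_k(λ), e^{tJ_k(λ)} = e^{λt} · (I + tN + t^2 N^2/2! + ... + t^{k-1} N^{k-1}/(k-1)!) where N is the nilpotent superdiagonal part.

Assembling the blocks and conjugating back gives the entries of e^{tA} as shown above.

e^{tA} = [[(2*t + 1)*e^{-t}, t*e^{-t}], [-4*t*e^{-t}, (1 - 2*t)*e^{-t}]]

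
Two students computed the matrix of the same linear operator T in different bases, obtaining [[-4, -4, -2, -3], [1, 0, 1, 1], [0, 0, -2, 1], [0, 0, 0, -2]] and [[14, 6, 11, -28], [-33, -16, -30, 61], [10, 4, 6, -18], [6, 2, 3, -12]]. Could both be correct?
Two matrices over a field are similar if and only if they have the same invariant factors.

Both A and B have characteristic polynomial (x + 2)^4 and minimal polynomial (x + 2)^2. Computing further, both have invariant factors (x + 2)^2, (x + 2)^2. Hence A and B are similar.

Yes.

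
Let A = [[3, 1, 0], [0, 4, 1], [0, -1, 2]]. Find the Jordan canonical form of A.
J = [[3, 1, 0], [0, 3, 1], [0, 0, 3]]

The characteristic polynomial is det(xI - A) = (x - 3)^3, so the eigenvalues are 3 (algebraic multiplicity 3).

For λ = 3: rank(A - 3I) = 2, rank((A - 3I)^2) = 1, rank((A - 3I)^3) = 0. The eigenspace has dimension 3 - 2 = 1, so there is 1 Jordan block; the rank sequence gives block sizes [3].

Assembling the blocks gives the Jordan form J above.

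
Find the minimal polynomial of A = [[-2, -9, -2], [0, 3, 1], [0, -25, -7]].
The characteristic polynomial factors as (x + 2)^3. The minimal polynomial is ∏(x - λ)^{k_λ} where k_λ is the size of the largest Jordan block at λ.

For λ = -2: rank(A + 2I) = 2, and the largest Jordan block has size 3 (the smallest k with rank((A + 2I)^k) = rank((A + 2I)^(k+1))).

So m_A(x) = (x + 2)^3.

m_A(x) = (x + 2)^3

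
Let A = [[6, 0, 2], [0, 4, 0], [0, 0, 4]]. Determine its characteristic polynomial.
xI - A = [[x - 6, 0, -2], [0, x - 4, 0], [0, 0, x - 4]].

Expanding det(xI - A) along the first row:
det(xI - A) = + (x - 6)·det([[x - 4, 0], [0, x - 4]]) - (0)·det([[0, 0], [0, x - 4]]) + (-2)·det([[0, x - 4], [0, 0]]).

Evaluating gives χ_A(x) = x^3 - 14x^2 + 64x - 96 = (x - 6)(x - 4)^2.

χ_A(x) = (x - 6)(x - 4)^2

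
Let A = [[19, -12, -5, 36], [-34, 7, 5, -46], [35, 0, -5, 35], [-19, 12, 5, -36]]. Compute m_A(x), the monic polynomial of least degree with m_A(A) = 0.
The characteristic polynomial factors as x(x + 5)^3. The minimal polynomial is ∏(x - λ)^{k_λ} where k_λ is the size of the largest Jordan block at λ.

For λ = -5: rank(A + 5I) = 2, and the largest Jordan block has size 2 (the smallest k with rank((A + 5I)^k) = rank((A + 5I)^(k+1))).
For λ = 0: rank(A) = 3, and the largest Jordan block has size 1 (the smallest k with rank(A^k) = rank(A^(k+1))).

So m_A(x) = x(x + 5)^2.

m_A(x) = x(x + 5)^2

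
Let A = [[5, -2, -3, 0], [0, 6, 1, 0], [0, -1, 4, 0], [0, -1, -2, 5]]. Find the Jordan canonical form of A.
The characteristic polynomial is det(xI - A) = (x - 5)^4, so the eigenvalues are 5 (algebraic multiplicity 4).

For λ = 5: rank(A - 5I) = 2, rank((A - 5I)^2) = 1, rank((A - 5I)^3) = 0. The eigenspace has dimension 4 - 2 = 2, so there are 2 Jordan blocks; the rank sequence gives block sizes [3, 1].

Assembling the blocks gives the Jordan form J above.

J = [[5, 1, 0, 0], [0, 5, 1, 0], [0, 0, 5, 0], [0, 0, 0, 5]]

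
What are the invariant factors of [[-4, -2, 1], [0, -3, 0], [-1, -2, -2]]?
The Jordan structure of A has elementary divisors (x + 3)^2, (x + 3). Arranging the block sizes at each eigenvalue in decreasing order and taking row products gives the invariant factors.

Invariant factors (smallest first, each dividing the next): x + 3, (x + 3)^2.

Check: the last factor (x + 3)^2 is the minimal polynomial, and the product (x + 3)^3 is the characteristic polynomial.

x + 3, (x + 3)^2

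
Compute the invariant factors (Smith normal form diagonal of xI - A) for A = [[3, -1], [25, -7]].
(x + 2)^2

The Jordan structure of A has elementary divisors (x + 2)^2. Arranging the block sizes at each eigenvalue in decreasing order and taking row products gives the invariant factors.

Invariant factors (smallest first, each dividing the next): (x + 2)^2.

Check: the last factor (x + 2)^2 is the minimal polynomial, and the product (x + 2)^2 is the characteristic polynomial.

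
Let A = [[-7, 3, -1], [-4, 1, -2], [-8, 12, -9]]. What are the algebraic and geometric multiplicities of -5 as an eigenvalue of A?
algebraic multiplicity 3, geometric multiplicity 2

The characteristic polynomial is (x + 5)^3, so the factor x + 5 appears with exponent 3: the algebraic multiplicity is 3.

rank(A + 5I) = 1, so the eigenspace has dimension 3 - 1 = 2: the geometric multiplicity is 2.

Since 2 < 3, A is not diagonalizable.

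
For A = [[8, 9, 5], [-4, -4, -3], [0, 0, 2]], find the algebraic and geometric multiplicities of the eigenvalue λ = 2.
algebraic multiplicity 3, geometric multiplicity 1

The characteristic polynomial is (x - 2)^3, so the factor x - 2 appears with exponent 3: the algebraic multiplicity is 3.

rank(A - 2I) = 2, so the eigenspace has dimension 3 - 2 = 1: the geometric multiplicity is 1.

Since 1 < 3, A is not diagonalizable.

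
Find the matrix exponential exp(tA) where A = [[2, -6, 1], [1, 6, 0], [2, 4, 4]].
e^{tA} = [[(1 - 2*t)*e^{4*t}, 2*t*(t - 3)*e^{4*t}, t*(1 - t)*e^{4*t}], [t*e^{4*t}, (-t^2 + 2*t + 1)*e^{4*t}, t^2*e^{4*t}/2], [2*t*e^{4*t}, 2*t*(2 - t)*e^{4*t}, (t^2 + 1)*e^{4*t}]]

A has Jordan form J = [[4, 1, 0], [0, 4, 1], [0, 0, 4]] with A = PJP^{-1}, so e^{tA} = P e^{tJ} P^{-1}.

For a Jordan block J_k(λ), e^{tJ_k(λ)} = e^{λt} · (I + tN + t^2 N^2/2! + ... + t^{k-1} N^{k-1}/(k-1)!) where N is the nilpotent superdiagonal part.

Assembling the blocks and conjugating back gives the entries of e^{tA} as shown above.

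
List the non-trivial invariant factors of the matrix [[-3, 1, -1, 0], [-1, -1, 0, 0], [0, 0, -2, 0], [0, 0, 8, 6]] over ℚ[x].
The Jordan structure of A has elementary divisors (x + 2)^3, (x - 6). Arranging the block sizes at each eigenvalue in decreasing order and taking row products gives the invariant factors.

Invariant factors (smallest first, each dividing the next): (x - 6)(x + 2)^3.

Check: the last factor (x - 6)(x + 2)^3 is the minimal polynomial, and the product (x - 6)(x + 2)^3 is the characteristic polynomial.

(x - 6)(x + 2)^3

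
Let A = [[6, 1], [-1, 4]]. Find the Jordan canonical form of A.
J = [[5, 1], [0, 5]]

The characteristic polynomial is det(xI - A) = (x - 5)^2, so the eigenvalues are 5 (algebraic multiplicity 2).

For λ = 5: rank(A - 5I) = 1, rank((A - 5I)^2) = 0. The eigenspace has dimension 2 - 1 = 1, so there is 1 Jordan block; the rank sequence gives block sizes [2].

Assembling the blocks gives the Jordan form J above.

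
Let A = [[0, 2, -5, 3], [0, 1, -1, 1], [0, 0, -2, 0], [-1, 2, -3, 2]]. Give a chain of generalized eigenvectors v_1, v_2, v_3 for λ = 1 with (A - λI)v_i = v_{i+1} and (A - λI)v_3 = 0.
We seek v_1 ∈ ker((A - I)^3) \ ker((A - I)^2), then set v_{i+1} = (A - I) v_i.

One such chain is v_1 = [[0, 0, 0, 1]]^T, v_2 = [[3, 1, 0, 1]]^T, v_3 = [[2, 1, 0, 0]]^T. Check: (A - I) v_3 = [[0, 0, 0, 0]]^T = 0.

v_1 = [[0, 0, 0, 1]]^T, v_2 = [[3, 1, 0, 1]]^T, v_3 = [[2, 1, 0, 0]]^T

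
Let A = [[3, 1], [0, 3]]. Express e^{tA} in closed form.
A has Jordan form J = [[3, 1], [0, 3]] with A = PJP^{-1}, so e^{tA} = P e^{tJ} P^{-1}.

For a Jordan block J_k(λ), e^{tJ_k(λ)} = e^{λt} · (I + tN + t^2 N^2/2! + ... + t^{k-1} N^{k-1}/(k-1)!) where N is the nilpotent superdiagonal part.

Assembling the blocks and conjugating back gives the entries of e^{tA} as shown above.

e^{tA} = [[e^{3*t}, t*e^{3*t}], [0, e^{3*t}]]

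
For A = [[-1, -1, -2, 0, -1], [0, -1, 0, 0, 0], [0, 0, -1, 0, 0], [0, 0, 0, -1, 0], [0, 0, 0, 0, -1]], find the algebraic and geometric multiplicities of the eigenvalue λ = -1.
The characteristic polynomial is (x + 1)^5, so the factor x + 1 appears with exponent 5: the algebraic multiplicity is 5.

rank(A + I) = 1, so the eigenspace has dimension 5 - 1 = 4: the geometric multiplicity is 4.

Since 4 < 5, A is not diagonalizable.

algebraic multiplicity 5, geometric multiplicity 4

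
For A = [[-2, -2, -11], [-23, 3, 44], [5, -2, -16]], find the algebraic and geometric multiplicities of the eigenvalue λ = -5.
The characteristic polynomial is (x + 5)^3, so the factor x + 5 appears with exponent 3: the algebraic multiplicity is 3.

rank(A + 5I) = 2, so the eigenspace has dimension 3 - 2 = 1: the geometric multiplicity is 1.

Since 1 < 3, A is not diagonalizable.

algebraic multiplicity 3, geometric multiplicity 1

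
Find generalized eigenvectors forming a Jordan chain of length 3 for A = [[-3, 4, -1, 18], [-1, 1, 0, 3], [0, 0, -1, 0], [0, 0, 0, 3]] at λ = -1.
We seek v_1 ∈ ker((A + I)^3) \ ker((A + I)^2), then set v_{i+1} = (A + I) v_i.

One such chain is v_1 = [[1, 1, 1, 0]]^T, v_2 = [[1, 1, 0, 0]]^T, v_3 = [[2, 1, 0, 0]]^T. Check: (A + I) v_3 = [[0, 0, 0, 0]]^T = 0.

v_1 = [[1, 1, 1, 0]]^T, v_2 = [[1, 1, 0, 0]]^T, v_3 = [[2, 1, 0, 0]]^T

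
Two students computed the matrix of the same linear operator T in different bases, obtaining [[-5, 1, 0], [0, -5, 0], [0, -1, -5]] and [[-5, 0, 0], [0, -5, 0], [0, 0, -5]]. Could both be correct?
Both have characteristic polynomial (x + 5)^3, but the minimal polynomial of A is (x + 5)^2 while the minimal polynomial of B is x + 5. The minimal polynomial is a similarity invariant, so A and B are not similar.

No.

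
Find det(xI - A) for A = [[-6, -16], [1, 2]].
χ_A(x) = (x + 2)^2

xI - A = [[x + 6, 16], [-1, x - 2]].

Expanding det(xI - A) along the first row:
det(xI - A) = + (x + 6)·det([[x - 2]]) - (16)·det([[-1]]).

Evaluating gives χ_A(x) = x^2 + 4x + 4 = (x + 2)^2.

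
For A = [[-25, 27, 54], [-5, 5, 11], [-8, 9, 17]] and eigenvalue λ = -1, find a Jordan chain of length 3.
We seek v_1 ∈ ker((A + I)^3) \ ker((A + I)^2), then set v_{i+1} = (A + I) v_i.

One such chain is v_1 = [[2, 0, 1]]^T, v_2 = [[6, 1, 2]]^T, v_3 = [[-9, -2, -3]]^T. Check: (A + I) v_3 = [[0, 0, 0]]^T = 0.

v_1 = [[2, 0, 1]]^T, v_2 = [[6, 1, 2]]^T, v_3 = [[-9, -2, -3]]^T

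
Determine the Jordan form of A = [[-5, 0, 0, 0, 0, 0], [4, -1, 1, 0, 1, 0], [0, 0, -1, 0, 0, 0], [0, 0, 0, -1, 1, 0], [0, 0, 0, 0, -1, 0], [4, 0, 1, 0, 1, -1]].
J = [[-5, 0, 0, 0, 0, 0], [0, -1, 1, 0, 0, 0], [0, 0, -1, 0, 0, 0], [0, 0, 0, -1, 1, 0], [0, 0, 0, 0, -1, 0], [0, 0, 0, 0, 0, -1]]

The characteristic polynomial is det(xI - A) = (x + 1)^5(x + 5), so the eigenvalues are -5 (algebraic multiplicity 1), -1 (algebraic multiplicity 5).

For λ = -5: algebraic multiplicity 1 gives one 1×1 block.

For λ = -1: rank(A + I) = 3, rank((A + I)^2) = 1. The eigenspace has dimension 6 - 3 = 3, so there are 3 Jordan blocks; the rank sequence gives block sizes [2, 2, 1].

Assembling the blocks gives the Jordan form J above.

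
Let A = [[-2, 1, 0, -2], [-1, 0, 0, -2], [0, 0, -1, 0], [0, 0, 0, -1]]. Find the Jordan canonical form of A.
J = [[-1, 1, 0, 0], [0, -1, 0, 0], [0, 0, -1, 0], [0, 0, 0, -1]]

The characteristic polynomial is det(xI - A) = (x + 1)^4, so the eigenvalues are -1 (algebraic multiplicity 4).

For λ = -1: rank(A + I) = 1, rank((A + I)^2) = 0. The eigenspace has dimension 4 - 1 = 3, so there are 3 Jordan blocks; the rank sequence gives block sizes [2, 1, 1].

Assembling the blocks gives the Jordan form J above.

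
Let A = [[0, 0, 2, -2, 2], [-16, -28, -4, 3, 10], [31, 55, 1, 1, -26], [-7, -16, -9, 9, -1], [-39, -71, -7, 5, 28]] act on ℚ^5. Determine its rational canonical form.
The invariant factors of A (the non-unit diagonal entries of the Smith normal form of xI - A over ℚ[x]) are (x - 2)(x - 1), (x - 4)(x - 2)(x - 1), each dividing the next. The characteristic polynomial is their product, (x - 4)(x - 2)^2(x - 1)^2.

The rational canonical form is the block-diagonal matrix of companion matrices C(f_i):
R = [[0, -2, 0, 0, 0], [1, 3, 0, 0, 0], [0, 0, 0, 0, 8], [0, 0, 1, 0, -14], [0, 0, 0, 1, 7]].

R = [[0, -2, 0, 0, 0], [1, 3, 0, 0, 0], [0, 0, 0, 0, 8], [0, 0, 1, 0, -14], [0, 0, 0, 1, 7]]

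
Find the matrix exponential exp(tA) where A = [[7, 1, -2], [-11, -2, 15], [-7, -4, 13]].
A has Jordan form J = [[6, 1, 0], [0, 6, 1], [0, 0, 6]] with A = PJP^{-1}, so e^{tA} = P e^{tJ} P^{-1}.

For a Jordan block J_k(λ), e^{tJ_k(λ)} = e^{λt} · (I + tN + t^2 N^2/2! + ... + t^{k-1} N^{k-1}/(k-1)!) where N is the nilpotent superdiagonal part.

Assembling the blocks and conjugating back gives the entries of e^{tA} as shown above.

e^{tA} = [[(2*t^2 + t + 1)*e^{6*t}, t*(t + 2)*e^{6*t}/2, t*(-t - 4)*e^{6*t}/2], [t*(-14*t - 11)*e^{6*t}, (-7*t^2 - 16*t + 2)*e^{6*t}/2, t*(7*t + 30)*e^{6*t}/2], [t*(-6*t - 7)*e^{6*t}, t*(-3*t - 8)*e^{6*t}/2, (3*t^2 + 14*t + 2)*e^{6*t}/2]]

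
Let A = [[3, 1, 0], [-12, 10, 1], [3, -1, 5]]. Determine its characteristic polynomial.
xI - A = [[x - 3, -1, 0], [12, x - 10, -1], [-3, 1, x - 5]].

Expanding det(xI - A) along the first row:
det(xI - A) = + (x - 3)·det([[x - 10, -1], [1, x - 5]]) - (-1)·det([[12, -1], [-3, x - 5]]) + (0)·det([[12, x - 10], [-3, 1]]).

Evaluating gives χ_A(x) = x^3 - 18x^2 + 108x - 216 = (x - 6)^3.

χ_A(x) = (x - 6)^3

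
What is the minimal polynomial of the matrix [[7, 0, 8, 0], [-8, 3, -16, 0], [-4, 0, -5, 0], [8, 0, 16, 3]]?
m_A(x) = (x - 3)(x + 1)

The characteristic polynomial factors as (x - 3)^3(x + 1). The minimal polynomial is ∏(x - λ)^{k_λ} where k_λ is the size of the largest Jordan block at λ.

For λ = -1: rank(A + I) = 3, and the largest Jordan block has size 1 (the smallest k with rank((A + I)^k) = rank((A + I)^(k+1))).
For λ = 3: rank(A - 3I) = 1, and the largest Jordan block has size 1 (the smallest k with rank((A - 3I)^k) = rank((A - 3I)^(k+1))).

So m_A(x) = (x - 3)(x + 1).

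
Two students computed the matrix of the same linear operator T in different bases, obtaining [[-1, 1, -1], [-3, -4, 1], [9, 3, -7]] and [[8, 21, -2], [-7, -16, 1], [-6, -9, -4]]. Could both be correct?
Yes.

Two matrices over a field are similar if and only if they have the same invariant factors.

Both A and B have characteristic polynomial (x + 4)^3 and minimal polynomial (x + 4)^3. Computing further, both have invariant factors (x + 4)^3. Hence A and B are similar.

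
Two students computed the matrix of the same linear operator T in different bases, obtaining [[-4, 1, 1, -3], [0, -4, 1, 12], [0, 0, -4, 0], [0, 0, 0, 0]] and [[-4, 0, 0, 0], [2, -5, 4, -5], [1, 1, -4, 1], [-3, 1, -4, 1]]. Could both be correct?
Yes.

Two matrices over a field are similar if and only if they have the same invariant factors.

Both A and B have characteristic polynomial x(x + 4)^3 and minimal polynomial x(x + 4)^3. Computing further, both have invariant factors x(x + 4)^3. Hence A and B are similar.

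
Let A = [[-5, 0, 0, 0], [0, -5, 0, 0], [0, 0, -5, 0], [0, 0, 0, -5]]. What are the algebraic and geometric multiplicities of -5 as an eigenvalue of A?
algebraic multiplicity 4, geometric multiplicity 4

The characteristic polynomial is (x + 5)^4, so the factor x + 5 appears with exponent 4: the algebraic multiplicity is 4.

rank(A + 5I) = 0, so the eigenspace has dimension 4 - 0 = 4: the geometric multiplicity is 4.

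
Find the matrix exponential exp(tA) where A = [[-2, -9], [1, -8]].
e^{tA} = [[(3*t + 1)*e^{-5*t}, -9*t*e^{-5*t}], [t*e^{-5*t}, (1 - 3*t)*e^{-5*t}]]

A has Jordan form J = [[-5, 1], [0, -5]] with A = PJP^{-1}, so e^{tA} = P e^{tJ} P^{-1}.

For a Jordan block J_k(λ), e^{tJ_k(λ)} = e^{λt} · (I + tN + t^2 N^2/2! + ... + t^{k-1} N^{k-1}/(k-1)!) where N is the nilpotent superdiagonal part.

Assembling the blocks and conjugating back gives the entries of e^{tA} as shown above.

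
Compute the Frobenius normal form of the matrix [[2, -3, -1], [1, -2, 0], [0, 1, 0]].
The invariant factors of A (the non-unit diagonal entries of the Smith normal form of xI - A over ℚ[x]) are x^3 - x + 1, each dividing the next. The characteristic polynomial is their product, x^3 - x + 1.

The rational canonical form is the block-diagonal matrix of companion matrices C(f_i):
R = [[0, 0, -1], [1, 0, 1], [0, 1, 0]].

Note the characteristic polynomial does not split into linear factors over ℚ, so A has no Jordan form over ℚ; the rational canonical form exists over any field.

R = [[0, 0, -1], [1, 0, 1], [0, 1, 0]]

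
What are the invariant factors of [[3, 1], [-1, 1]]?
(x - 2)^2

The Jordan structure of A has elementary divisors (x - 2)^2. Arranging the block sizes at each eigenvalue in decreasing order and taking row products gives the invariant factors.

Invariant factors (smallest first, each dividing the next): (x - 2)^2.

Check: the last factor (x - 2)^2 is the minimal polynomial, and the product (x - 2)^2 is the characteristic polynomial.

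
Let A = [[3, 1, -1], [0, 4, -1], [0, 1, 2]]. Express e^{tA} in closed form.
e^{tA} = [[e^{3*t}, t*e^{3*t}, -t*e^{3*t}], [0, (t + 1)*e^{3*t}, -t*e^{3*t}], [0, t*e^{3*t}, (1 - t)*e^{3*t}]]

A has Jordan form J = [[3, 1, 0], [0, 3, 0], [0, 0, 3]] with A = PJP^{-1}, so e^{tA} = P e^{tJ} P^{-1}.

For a Jordan block J_k(λ), e^{tJ_k(λ)} = e^{λt} · (I + tN + t^2 N^2/2! + ... + t^{k-1} N^{k-1}/(k-1)!) where N is the nilpotent superdiagonal part.

Assembling the blocks and conjugating back gives the entries of e^{tA} as shown above.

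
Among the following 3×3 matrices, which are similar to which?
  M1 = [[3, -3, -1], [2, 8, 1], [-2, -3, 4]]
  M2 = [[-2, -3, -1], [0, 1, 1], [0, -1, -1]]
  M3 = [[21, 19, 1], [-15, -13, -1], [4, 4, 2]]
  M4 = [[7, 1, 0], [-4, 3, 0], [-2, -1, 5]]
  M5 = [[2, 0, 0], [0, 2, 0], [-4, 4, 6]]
4 classes: {M1, M4}, {M2}, {M3}, {M5}

Characteristic polynomials: χ_{M1} = (x - 5)^3, χ_{M2} = x^2(x + 2), χ_{M3} = (x - 6)(x - 2)^2, χ_{M4} = (x - 5)^3, χ_{M5} = (x - 6)(x - 2)^2.

{M1, M4}: invariant factors x - 5, (x - 5)^2.

{M2}: invariant factors x^2(x + 2).

{M3}: invariant factors (x - 6)(x - 2)^2.

{M5}: invariant factors x - 2, (x - 6)(x - 2).

Matrices are similar if and only if their invariant-factor lists agree; the partition into similarity classes is {M1, M4}, {M2}, {M3}, {M5}.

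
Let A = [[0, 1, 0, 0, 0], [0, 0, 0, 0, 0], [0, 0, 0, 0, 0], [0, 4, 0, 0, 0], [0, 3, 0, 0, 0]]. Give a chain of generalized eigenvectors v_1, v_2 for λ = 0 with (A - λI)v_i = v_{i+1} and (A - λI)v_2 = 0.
v_1 = [[0, 1, -1, -3, -1]]^T, v_2 = [[1, 0, 0, 4, 3]]^T

We seek v_1 ∈ ker(A^2) \ ker(A), then set v_{i+1} = A v_i.

One such chain is v_1 = [[0, 1, -1, -3, -1]]^T, v_2 = [[1, 0, 0, 4, 3]]^T. Check: A v_2 = [[0, 0, 0, 0, 0]]^T = 0.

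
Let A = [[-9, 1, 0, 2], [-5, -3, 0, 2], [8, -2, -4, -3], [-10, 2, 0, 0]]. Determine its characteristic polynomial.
xI - A = [[x + 9, -1, 0, -2], [5, x + 3, 0, -2], [-8, 2, x + 4, 3], [10, -2, 0, x]].

Expanding det(xI - A) along the first row:
det(xI - A) = + (x + 9)·det([[x + 3, 0, -2], [2, x + 4, 3], [-2, 0, x]]) - (-1)·det([[5, 0, -2], [-8, x + 4, 3], [10, 0, x]]) + (0)·det([[5, x + 3, -2], [-8, 2, 3], [10, -2, x]]) - (-2)·det([[5, x + 3, 0], [-8, 2, x + 4], [10, -2, 0]]).

Evaluating gives χ_A(x) = x^4 + 16x^3 + 96x^2 + 256x + 256 = (x + 4)^4.

χ_A(x) = (x + 4)^4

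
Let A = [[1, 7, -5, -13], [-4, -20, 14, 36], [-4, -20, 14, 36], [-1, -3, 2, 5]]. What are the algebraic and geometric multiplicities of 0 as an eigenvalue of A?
algebraic multiplicity 4, geometric multiplicity 2

The characteristic polynomial is x^4, so the factor x appears with exponent 4: the algebraic multiplicity is 4.

rank(A) = 2, so the eigenspace has dimension 4 - 2 = 2: the geometric multiplicity is 2.

Since 2 < 4, A is not diagonalizable.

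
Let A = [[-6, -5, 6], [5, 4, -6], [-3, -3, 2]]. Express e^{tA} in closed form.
A has Jordan form J = [[-1, 1, 0], [0, -1, 0], [0, 0, 2]] with A = PJP^{-1}, so e^{tA} = P e^{tJ} P^{-1}.

For a Jordan block J_k(λ), e^{tJ_k(λ)} = e^{λt} · (I + tN + t^2 N^2/2! + ... + t^{k-1} N^{k-1}/(k-1)!) where N is the nilpotent superdiagonal part.

Assembling the blocks and conjugating back gives the entries of e^{tA} as shown above.

e^{tA} = [[(t - 2*e^{3*t} + 3)*e^{-t}, (t - 2*e^{3*t} + 2)*e^{-t}, (2*e^{3*t} - 2)*e^{-t}], [(-t + 2*e^{3*t} - 2)*e^{-t}, (-t + 2*e^{3*t} - 1)*e^{-t}, 2*(1 - e^{3*t})*e^{-t}], [(1 - e^{3*t})*e^{-t}, (1 - e^{3*t})*e^{-t}, e^{2*t}]]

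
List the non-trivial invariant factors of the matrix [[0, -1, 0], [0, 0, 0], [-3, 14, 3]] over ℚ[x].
x^2(x - 3)

The Jordan structure of A has elementary divisors x^2, (x - 3). Arranging the block sizes at each eigenvalue in decreasing order and taking row products gives the invariant factors.

Invariant factors (smallest first, each dividing the next): x^2(x - 3).

Check: the last factor x^2(x - 3) is the minimal polynomial, and the product x^2(x - 3) is the characteristic polynomial.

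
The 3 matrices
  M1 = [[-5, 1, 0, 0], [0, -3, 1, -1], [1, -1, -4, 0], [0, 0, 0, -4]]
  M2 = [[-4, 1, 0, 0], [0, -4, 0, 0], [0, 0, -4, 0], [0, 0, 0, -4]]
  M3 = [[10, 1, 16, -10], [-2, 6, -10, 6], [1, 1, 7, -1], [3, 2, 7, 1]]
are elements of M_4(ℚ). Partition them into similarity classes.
Characteristic polynomials: χ_{M1} = (x + 4)^4, χ_{M2} = (x + 4)^4, χ_{M3} = (x - 6)^4.

{M1}: invariant factors x + 4, (x + 4)^3.

{M2}: invariant factors x + 4, x + 4, (x + 4)^2.

{M3}: invariant factors (x - 6)^2, (x - 6)^2.

Matrices are similar if and only if their invariant-factor lists agree; the partition into similarity classes is {M1}, {M2}, {M3}.

3 classes: {M1}, {M2}, {M3}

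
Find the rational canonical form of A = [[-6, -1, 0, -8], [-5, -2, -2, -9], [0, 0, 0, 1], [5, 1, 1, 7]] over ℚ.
The invariant factors of A (the non-unit diagonal entries of the Smith normal form of xI - A over ℚ[x]) are (x + 1)(x^3 - x - 5), each dividing the next. The characteristic polynomial is their product, (x + 1)(x^3 - x - 5).

The rational canonical form is the block-diagonal matrix of companion matrices C(f_i):
R = [[0, 0, 0, 5], [1, 0, 0, 6], [0, 1, 0, 1], [0, 0, 1, -1]].

Note the characteristic polynomial does not split into linear factors over ℚ, so A has no Jordan form over ℚ; the rational canonical form exists over any field.

R = [[0, 0, 0, 5], [1, 0, 0, 6], [0, 1, 0, 1], [0, 0, 1, -1]]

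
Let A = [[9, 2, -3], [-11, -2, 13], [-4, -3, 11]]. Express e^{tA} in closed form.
A has Jordan form J = [[6, 1, 0], [0, 6, 1], [0, 0, 6]] with A = PJP^{-1}, so e^{tA} = P e^{tJ} P^{-1}.

For a Jordan block J_k(λ), e^{tJ_k(λ)} = e^{λt} · (I + tN + t^2 N^2/2! + ... + t^{k-1} N^{k-1}/(k-1)!) where N is the nilpotent superdiagonal part.

Assembling the blocks and conjugating back gives the entries of e^{tA} as shown above.

e^{tA} = [[(-t^2 + 6*t + 2)*e^{6*t}/2, t*(4 - t)*e^{6*t}/2, t*(t - 3)*e^{6*t}], [t*(3*t - 22)*e^{6*t}/2, (3*t^2 - 16*t + 2)*e^{6*t}/2, t*(13 - 3*t)*e^{6*t}], [t*(t - 8)*e^{6*t}/2, t*(t - 6)*e^{6*t}/2, (-t^2 + 5*t + 1)*e^{6*t}]]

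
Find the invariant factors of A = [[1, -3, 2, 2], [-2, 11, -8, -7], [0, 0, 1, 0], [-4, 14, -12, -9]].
x - 1, (x - 1)^3

The Jordan structure of A has elementary divisors (x - 1)^3, (x - 1). Arranging the block sizes at each eigenvalue in decreasing order and taking row products gives the invariant factors.

Invariant factors (smallest first, each dividing the next): x - 1, (x - 1)^3.

Check: the last factor (x - 1)^3 is the minimal polynomial, and the product (x - 1)^4 is the characteristic polynomial.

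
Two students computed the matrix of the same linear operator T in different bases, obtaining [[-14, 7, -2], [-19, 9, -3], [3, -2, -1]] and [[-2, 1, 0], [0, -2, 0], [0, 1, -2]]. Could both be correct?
No.

Both have characteristic polynomial (x + 2)^3, but the minimal polynomial of A is (x + 2)^3 while the minimal polynomial of B is (x + 2)^2. The minimal polynomial is a similarity invariant, so A and B are not similar.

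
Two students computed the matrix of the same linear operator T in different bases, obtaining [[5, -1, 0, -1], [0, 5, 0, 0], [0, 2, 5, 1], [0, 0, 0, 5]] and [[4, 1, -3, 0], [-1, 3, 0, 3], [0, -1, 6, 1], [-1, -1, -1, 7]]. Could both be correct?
Two matrices over a field are similar if and only if they have the same invariant factors.

Both A and B have characteristic polynomial (x - 5)^4 and minimal polynomial (x - 5)^2. Computing further, both have invariant factors (x - 5)^2, (x - 5)^2. Hence A and B are similar.

Yes.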